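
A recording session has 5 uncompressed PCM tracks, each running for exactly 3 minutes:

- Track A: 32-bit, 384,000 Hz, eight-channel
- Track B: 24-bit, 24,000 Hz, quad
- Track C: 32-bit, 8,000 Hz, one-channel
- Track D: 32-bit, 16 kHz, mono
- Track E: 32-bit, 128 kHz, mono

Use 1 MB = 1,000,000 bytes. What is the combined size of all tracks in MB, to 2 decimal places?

exactly 3 minutes = 180 s.
Track A: 384,000 × 180 × 4 × 8 = 2,211,840,000 bytes.
Track B: 24,000 × 180 × 3 × 4 = 51,840,000 bytes.
Track C: 8,000 × 180 × 4 × 1 = 5,760,000 bytes.
Track D: 16,000 × 180 × 4 × 1 = 11,520,000 bytes.
Track E: 128,000 × 180 × 4 × 1 = 92,160,000 bytes.
Total = 2,373,120,000 bytes = 2373.12 MB.

2373.12 MB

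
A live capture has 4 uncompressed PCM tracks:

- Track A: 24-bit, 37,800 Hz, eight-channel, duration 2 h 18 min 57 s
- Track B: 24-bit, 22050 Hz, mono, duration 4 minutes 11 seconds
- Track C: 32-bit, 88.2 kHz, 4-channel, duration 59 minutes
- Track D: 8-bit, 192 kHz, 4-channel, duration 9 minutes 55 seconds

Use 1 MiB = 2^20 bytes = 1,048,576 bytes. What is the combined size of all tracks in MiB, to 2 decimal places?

12428.80 MiB

Track A: 2 h 18 min 57 s = 8,337 s; 37,800 × 8,337 × 3 × 8 = 7,563,326,400 bytes.
Track B: 4 minutes 11 seconds = 251 s; 22,050 × 251 × 3 × 1 = 16,603,650 bytes.
Track C: 59 minutes = 3,540 s; 88,200 × 3,540 × 4 × 4 = 4,995,648,000 bytes.
Track D: 9 minutes 55 seconds = 595 s; 192,000 × 595 × 1 × 4 = 456,960,000 bytes.
Total = 13,032,538,050 bytes = 12428.80 MiB.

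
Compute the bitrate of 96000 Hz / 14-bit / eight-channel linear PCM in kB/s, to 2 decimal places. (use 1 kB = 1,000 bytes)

Bit rate = 96,000 × 14 × 8 = 10,752,000 bits/s.
10,752,000 / 8 = 1,344,000 B/s = 1344.00 kB/s.

1344.00 kB/s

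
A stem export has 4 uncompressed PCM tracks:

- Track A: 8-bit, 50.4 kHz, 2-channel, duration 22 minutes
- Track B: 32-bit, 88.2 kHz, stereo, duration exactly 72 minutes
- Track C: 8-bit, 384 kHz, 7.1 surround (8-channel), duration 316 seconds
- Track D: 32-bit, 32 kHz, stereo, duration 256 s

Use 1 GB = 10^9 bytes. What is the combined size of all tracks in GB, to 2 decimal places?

Track A: 22 minutes = 1,320 s; 50,400 × 1,320 × 1 × 2 = 133,056,000 bytes.
Track B: exactly 72 minutes = 4,320 s; 88,200 × 4,320 × 4 × 2 = 3,048,192,000 bytes.
Track C: 384,000 × 316 × 1 × 8 = 970,752,000 bytes.
Track D: 32,000 × 256 × 4 × 2 = 65,536,000 bytes.
Total = 4,217,536,000 bytes = 4.22 GB.

4.22 GB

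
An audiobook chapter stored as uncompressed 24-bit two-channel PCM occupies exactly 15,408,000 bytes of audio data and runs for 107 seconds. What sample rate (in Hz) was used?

Bytes = sample_rate × seconds × bytes_per_sample × channels.
sample_rate = 15,408,000 / (107 × 3 × 2) = 15,408,000 / 642 = 24,000 Hz.

24,000 Hz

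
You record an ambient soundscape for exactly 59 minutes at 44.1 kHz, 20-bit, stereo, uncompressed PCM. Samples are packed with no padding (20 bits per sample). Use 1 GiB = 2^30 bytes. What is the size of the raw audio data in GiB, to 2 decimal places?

0.73 GiB

Duration = exactly 59 minutes = 3,540 s.
Bits = 44,100 × 3,540 × 20 × 2 = 6,244,560,000 bits = 780,570,000 bytes.
780,570,000 / 1,073,741,824 = 0.73 GiB.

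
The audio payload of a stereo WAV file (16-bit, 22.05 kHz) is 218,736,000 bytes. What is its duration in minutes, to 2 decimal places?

41.33 minutes

Byte rate = 22,050 × 2 × 2 = 88,200 bytes/s.
Duration = 218,736,000 / 88,200 = 2,480 s.
2,480 s / 60 = 41.33 minutes.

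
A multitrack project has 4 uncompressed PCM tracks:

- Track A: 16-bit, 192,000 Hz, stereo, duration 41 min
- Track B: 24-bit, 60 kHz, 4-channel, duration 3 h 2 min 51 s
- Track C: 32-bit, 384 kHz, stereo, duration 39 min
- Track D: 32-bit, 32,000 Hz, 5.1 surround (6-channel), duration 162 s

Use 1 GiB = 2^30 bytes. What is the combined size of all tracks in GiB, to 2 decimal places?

Track A: 41 min = 2,460 s; 192,000 × 2,460 × 2 × 2 = 1,889,280,000 bytes.
Track B: 3 h 2 min 51 s = 10,971 s; 60,000 × 10,971 × 3 × 4 = 7,899,120,000 bytes.
Track C: 39 min = 2,340 s; 384,000 × 2,340 × 4 × 2 = 7,188,480,000 bytes.
Track D: 32,000 × 162 × 4 × 6 = 124,416,000 bytes.
Total = 17,101,296,000 bytes = 15.93 GiB.

15.93 GiB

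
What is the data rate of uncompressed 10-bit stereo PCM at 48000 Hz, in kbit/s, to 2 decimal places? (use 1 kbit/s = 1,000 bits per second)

960.00 kbit/s

Bit rate = 48,000 × 10 × 2 = 960,000 bits/s.
= 960.00 kbit/s.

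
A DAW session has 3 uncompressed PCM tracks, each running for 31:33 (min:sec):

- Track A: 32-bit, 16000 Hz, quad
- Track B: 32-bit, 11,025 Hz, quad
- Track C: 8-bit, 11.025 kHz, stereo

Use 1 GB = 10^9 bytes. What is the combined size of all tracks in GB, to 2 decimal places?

31:33 (min:sec) = 1,893 s.
Track A: 16,000 × 1,893 × 4 × 4 = 484,608,000 bytes.
Track B: 11,025 × 1,893 × 4 × 4 = 333,925,200 bytes.
Track C: 11,025 × 1,893 × 1 × 2 = 41,740,650 bytes.
Total = 860,273,850 bytes = 0.86 GB.

0.86 GB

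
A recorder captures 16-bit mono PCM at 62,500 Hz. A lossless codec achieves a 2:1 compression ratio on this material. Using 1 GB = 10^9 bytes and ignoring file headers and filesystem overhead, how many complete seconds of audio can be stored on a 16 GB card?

Uncompressed byte rate = 62,500 × 2 × 1 = 125,000 bytes/s.
After 2:1 compression, effective rate ≈ 62500 bytes/s.
Capacity = 16 × 1,000,000,000 = 16,000,000,000 bytes.
16,000,000,000 / effective rate ≈ 256000 s → 256,000 seconds.

256,000 seconds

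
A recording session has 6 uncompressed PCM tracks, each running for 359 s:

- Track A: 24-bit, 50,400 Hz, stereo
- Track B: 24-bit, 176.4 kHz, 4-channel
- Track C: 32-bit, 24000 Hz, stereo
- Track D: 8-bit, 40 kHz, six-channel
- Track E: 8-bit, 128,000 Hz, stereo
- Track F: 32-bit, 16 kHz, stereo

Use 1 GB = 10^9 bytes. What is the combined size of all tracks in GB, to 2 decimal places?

Track A: 50,400 × 359 × 3 × 2 = 108,561,600 bytes.
Track B: 176,400 × 359 × 3 × 4 = 759,931,200 bytes.
Track C: 24,000 × 359 × 4 × 2 = 68,928,000 bytes.
Track D: 40,000 × 359 × 1 × 6 = 86,160,000 bytes.
Track E: 128,000 × 359 × 1 × 2 = 91,904,000 bytes.
Track F: 16,000 × 359 × 4 × 2 = 45,952,000 bytes.
Total = 1,161,436,800 bytes = 1.16 GB.

1.16 GB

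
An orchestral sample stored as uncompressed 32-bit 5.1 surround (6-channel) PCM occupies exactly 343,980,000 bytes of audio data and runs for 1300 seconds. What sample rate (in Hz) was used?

Bytes = sample_rate × seconds × bytes_per_sample × channels.
sample_rate = 343,980,000 / (1,300 × 4 × 6) = 343,980,000 / 31,200 = 11,025 Hz.

11,025 Hz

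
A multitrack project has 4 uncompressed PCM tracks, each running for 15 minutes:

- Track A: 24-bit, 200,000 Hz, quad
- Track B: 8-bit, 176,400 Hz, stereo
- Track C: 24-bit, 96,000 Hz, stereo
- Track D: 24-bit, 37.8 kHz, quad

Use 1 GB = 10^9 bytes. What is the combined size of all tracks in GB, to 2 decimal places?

15 minutes = 900 s.
Track A: 200,000 × 900 × 3 × 4 = 2,160,000,000 bytes.
Track B: 176,400 × 900 × 1 × 2 = 317,520,000 bytes.
Track C: 96,000 × 900 × 3 × 2 = 518,400,000 bytes.
Track D: 37,800 × 900 × 3 × 4 = 408,240,000 bytes.
Total = 3,404,160,000 bytes = 3.40 GB.

3.40 GB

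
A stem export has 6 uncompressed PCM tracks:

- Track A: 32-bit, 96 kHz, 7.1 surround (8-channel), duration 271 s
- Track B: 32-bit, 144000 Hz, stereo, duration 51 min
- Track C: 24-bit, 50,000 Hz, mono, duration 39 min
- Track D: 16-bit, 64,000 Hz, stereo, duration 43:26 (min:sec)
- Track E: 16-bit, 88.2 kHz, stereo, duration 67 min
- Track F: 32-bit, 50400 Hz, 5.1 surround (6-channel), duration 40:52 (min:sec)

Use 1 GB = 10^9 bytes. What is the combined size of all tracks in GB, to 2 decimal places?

Track A: 96,000 × 271 × 4 × 8 = 832,512,000 bytes.
Track B: 51 min = 3,060 s; 144,000 × 3,060 × 4 × 2 = 3,525,120,000 bytes.
Track C: 39 min = 2,340 s; 50,000 × 2,340 × 3 × 1 = 351,000,000 bytes.
Track D: 43:26 (min:sec) = 2,606 s; 64,000 × 2,606 × 2 × 2 = 667,136,000 bytes.
Track E: 67 min = 4,020 s; 88,200 × 4,020 × 2 × 2 = 1,418,256,000 bytes.
Track F: 40:52 (min:sec) = 2,452 s; 50,400 × 2,452 × 4 × 6 = 2,965,939,200 bytes.
Total = 9,759,963,200 bytes = 9.76 GB.

9.76 GB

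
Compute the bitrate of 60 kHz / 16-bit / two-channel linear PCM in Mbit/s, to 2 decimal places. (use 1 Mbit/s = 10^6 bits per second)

Bit rate = 60,000 × 16 × 2 = 1,920,000 bits/s.
= 1.92 Mbit/s.

1.92 Mbit/s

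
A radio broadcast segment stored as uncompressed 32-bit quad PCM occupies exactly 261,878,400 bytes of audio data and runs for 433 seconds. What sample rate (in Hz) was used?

37,800 Hz

Bytes = sample_rate × seconds × bytes_per_sample × channels.
sample_rate = 261,878,400 / (433 × 4 × 4) = 261,878,400 / 6,928 = 37,800 Hz.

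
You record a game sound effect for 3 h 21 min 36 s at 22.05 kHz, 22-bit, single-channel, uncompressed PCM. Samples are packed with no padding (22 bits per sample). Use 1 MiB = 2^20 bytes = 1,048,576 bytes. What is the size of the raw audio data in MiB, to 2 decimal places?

699.49 MiB

Duration = 3 h 21 min 36 s = 12,096 s.
Bits = 22,050 × 12,096 × 22 × 1 = 5,867,769,600 bits = 733,471,200 bytes.
733,471,200 / 1,048,576 = 699.49 MiB.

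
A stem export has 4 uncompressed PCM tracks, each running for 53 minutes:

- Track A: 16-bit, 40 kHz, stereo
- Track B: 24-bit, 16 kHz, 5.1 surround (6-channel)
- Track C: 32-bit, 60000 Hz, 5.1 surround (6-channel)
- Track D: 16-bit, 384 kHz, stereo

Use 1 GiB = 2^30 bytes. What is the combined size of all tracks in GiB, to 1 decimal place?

53 minutes = 3,180 s.
Track A: 40,000 × 3,180 × 2 × 2 = 508,800,000 bytes.
Track B: 16,000 × 3,180 × 3 × 6 = 915,840,000 bytes.
Track C: 60,000 × 3,180 × 4 × 6 = 4,579,200,000 bytes.
Track D: 384,000 × 3,180 × 2 × 2 = 4,884,480,000 bytes.
Total = 10,888,320,000 bytes = 10.1 GiB.

10.1 GiB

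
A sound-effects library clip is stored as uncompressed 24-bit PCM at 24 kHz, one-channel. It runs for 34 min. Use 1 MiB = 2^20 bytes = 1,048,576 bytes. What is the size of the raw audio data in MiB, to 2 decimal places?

140.08 MiB

Duration = 34 min = 2,040 s.
Bytes = 24,000 samples/s × 2,040 s × 3 bytes/sample × 1 ch = 146,880,000 bytes.
146,880,000 / 1,048,576 = 140.08 MiB.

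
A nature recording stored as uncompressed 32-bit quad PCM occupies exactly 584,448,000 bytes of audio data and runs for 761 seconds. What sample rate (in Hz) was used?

48,000 Hz

Bytes = sample_rate × seconds × bytes_per_sample × channels.
sample_rate = 584,448,000 / (761 × 4 × 4) = 584,448,000 / 12,176 = 48,000 Hz.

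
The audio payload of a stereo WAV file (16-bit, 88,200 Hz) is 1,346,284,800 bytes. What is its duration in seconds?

3,816 seconds

Byte rate = 88,200 × 2 × 2 = 352,800 bytes/s.
Duration = 1,346,284,800 / 352,800 = 3,816 s.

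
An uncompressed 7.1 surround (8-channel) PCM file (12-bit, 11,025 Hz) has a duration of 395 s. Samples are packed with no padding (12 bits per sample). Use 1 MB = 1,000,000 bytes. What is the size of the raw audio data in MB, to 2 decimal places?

Bits = 11,025 × 395 × 12 × 8 = 418,068,000 bits = 52,258,500 bytes.
52,258,500 / 1,000,000 = 52.26 MB.

52.26 MB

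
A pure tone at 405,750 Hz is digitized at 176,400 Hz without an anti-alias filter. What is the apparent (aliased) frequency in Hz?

52,950 Hz

Nyquist = 176,400/2 = 88,200 Hz; 405,750 Hz exceeds it.
Alias = |405,750 − 2×176,400| = |405,750 − 352,800| = 52,950 Hz.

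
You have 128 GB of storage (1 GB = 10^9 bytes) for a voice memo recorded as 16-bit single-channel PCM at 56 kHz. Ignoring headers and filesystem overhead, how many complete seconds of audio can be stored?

Uncompressed byte rate = 56,000 × 2 × 1 = 112,000 bytes/s.
Capacity = 128 × 1,000,000,000 = 128,000,000,000 bytes.
128,000,000,000 / 112,000 ≈ 1142857.14 s → 1,142,857 seconds.

1,142,857 seconds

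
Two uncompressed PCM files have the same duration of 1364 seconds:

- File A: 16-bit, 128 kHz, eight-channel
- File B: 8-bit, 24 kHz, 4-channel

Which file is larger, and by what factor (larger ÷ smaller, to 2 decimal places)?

File A: 128,000 × 2 × 8 = 2,048,000 bytes/s.
File B: 24,000 × 1 × 4 = 96,000 bytes/s.
File A is larger; ratio = 2,793,472,000 / 130,944,000 = 21.33.

File A, by a factor of 21.33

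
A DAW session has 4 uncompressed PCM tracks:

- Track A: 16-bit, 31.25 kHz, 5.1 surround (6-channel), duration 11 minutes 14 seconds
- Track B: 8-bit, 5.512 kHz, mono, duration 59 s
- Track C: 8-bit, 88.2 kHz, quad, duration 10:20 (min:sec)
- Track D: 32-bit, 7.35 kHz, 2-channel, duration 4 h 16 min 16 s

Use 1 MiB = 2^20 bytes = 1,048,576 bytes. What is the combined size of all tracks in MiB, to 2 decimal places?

1312.18 MiB

Track A: 11 minutes 14 seconds = 674 s; 31,250 × 674 × 2 × 6 = 252,750,000 bytes.
Track B: 5,512 × 59 × 1 × 1 = 325,208 bytes.
Track C: 10:20 (min:sec) = 620 s; 88,200 × 620 × 1 × 4 = 218,736,000 bytes.
Track D: 4 h 16 min 16 s = 15,376 s; 7,350 × 15,376 × 4 × 2 = 904,108,800 bytes.
Total = 1,375,920,008 bytes = 1312.18 MiB.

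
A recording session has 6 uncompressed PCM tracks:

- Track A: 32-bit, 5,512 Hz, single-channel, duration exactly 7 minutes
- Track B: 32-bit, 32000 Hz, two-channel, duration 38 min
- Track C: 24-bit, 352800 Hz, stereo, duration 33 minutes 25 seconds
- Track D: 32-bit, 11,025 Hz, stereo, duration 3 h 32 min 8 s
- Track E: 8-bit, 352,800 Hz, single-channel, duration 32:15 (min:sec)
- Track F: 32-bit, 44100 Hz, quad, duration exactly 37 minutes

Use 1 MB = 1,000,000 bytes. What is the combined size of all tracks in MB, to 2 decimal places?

Track A: exactly 7 minutes = 420 s; 5,512 × 420 × 4 × 1 = 9,260,160 bytes.
Track B: 38 min = 2,280 s; 32,000 × 2,280 × 4 × 2 = 583,680,000 bytes.
Track C: 33 minutes 25 seconds = 2,005 s; 352,800 × 2,005 × 3 × 2 = 4,244,184,000 bytes.
Track D: 3 h 32 min 8 s = 12,728 s; 11,025 × 12,728 × 4 × 2 = 1,122,609,600 bytes.
Track E: 32:15 (min:sec) = 1,935 s; 352,800 × 1,935 × 1 × 1 = 682,668,000 bytes.
Track F: exactly 37 minutes = 2,220 s; 44,100 × 2,220 × 4 × 4 = 1,566,432,000 bytes.
Total = 8,208,833,760 bytes = 8208.83 MB.

8208.83 MB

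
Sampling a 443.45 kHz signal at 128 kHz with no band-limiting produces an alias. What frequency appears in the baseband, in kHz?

Nyquist = 128,000/2 = 64,000 Hz; 443,450 Hz exceeds it.
Alias = |443,450 − 3×128,000| = |443,450 − 384,000| = 59,450 Hz = 59.45 kHz.

59.45 kHz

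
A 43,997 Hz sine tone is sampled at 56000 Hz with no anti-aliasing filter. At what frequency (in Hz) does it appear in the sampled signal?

12,003 Hz

Nyquist = 56,000/2 = 28,000 Hz; 43,997 Hz exceeds it.
Alias = |43,997 − 1×56,000| = |43,997 − 56,000| = 12,003 Hz.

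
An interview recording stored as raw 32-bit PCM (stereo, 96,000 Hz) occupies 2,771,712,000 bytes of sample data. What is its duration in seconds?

3,609 seconds

Byte rate = 96,000 × 4 × 2 = 768,000 bytes/s.
Duration = 2,771,712,000 / 768,000 = 3,609 s.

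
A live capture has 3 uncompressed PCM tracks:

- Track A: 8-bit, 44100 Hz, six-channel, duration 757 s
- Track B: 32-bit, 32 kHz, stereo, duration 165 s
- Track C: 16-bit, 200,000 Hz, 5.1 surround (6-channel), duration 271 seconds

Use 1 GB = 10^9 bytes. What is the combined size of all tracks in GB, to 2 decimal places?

0.89 GB

Track A: 44,100 × 757 × 1 × 6 = 200,302,200 bytes.
Track B: 32,000 × 165 × 4 × 2 = 42,240,000 bytes.
Track C: 200,000 × 271 × 2 × 6 = 650,400,000 bytes.
Total = 892,942,200 bytes = 0.89 GB.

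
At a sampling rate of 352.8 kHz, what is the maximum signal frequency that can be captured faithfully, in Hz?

Nyquist frequency = sample rate / 2 = 352,800 / 2 = 176,400 Hz.

176,400 Hz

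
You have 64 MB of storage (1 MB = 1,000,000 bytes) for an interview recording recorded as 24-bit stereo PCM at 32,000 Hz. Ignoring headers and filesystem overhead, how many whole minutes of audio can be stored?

Uncompressed byte rate = 32,000 × 3 × 2 = 192,000 bytes/s.
Capacity = 64 × 1,000,000 = 64,000,000 bytes.
64,000,000 / 192,000 ≈ 333.33 s → 5 minutes.

5 minutes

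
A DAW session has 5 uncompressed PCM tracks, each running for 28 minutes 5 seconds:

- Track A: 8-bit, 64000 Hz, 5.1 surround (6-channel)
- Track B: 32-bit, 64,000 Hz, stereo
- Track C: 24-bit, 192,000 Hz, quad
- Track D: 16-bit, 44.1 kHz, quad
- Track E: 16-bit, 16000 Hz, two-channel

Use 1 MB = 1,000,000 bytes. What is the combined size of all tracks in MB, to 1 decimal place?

6094.3 MB

28 minutes 5 seconds = 1,685 s.
Track A: 64,000 × 1,685 × 1 × 6 = 647,040,000 bytes.
Track B: 64,000 × 1,685 × 4 × 2 = 862,720,000 bytes.
Track C: 192,000 × 1,685 × 3 × 4 = 3,882,240,000 bytes.
Track D: 44,100 × 1,685 × 2 × 4 = 594,468,000 bytes.
Track E: 16,000 × 1,685 × 2 × 2 = 107,840,000 bytes.
Total = 6,094,308,000 bytes = 6094.3 MB.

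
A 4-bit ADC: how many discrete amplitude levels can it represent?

2^4 = 16.

16 levels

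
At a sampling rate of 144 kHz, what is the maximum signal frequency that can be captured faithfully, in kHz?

Nyquist frequency = sample rate / 2 = 144,000 / 2 = 72 kHz.

72 kHz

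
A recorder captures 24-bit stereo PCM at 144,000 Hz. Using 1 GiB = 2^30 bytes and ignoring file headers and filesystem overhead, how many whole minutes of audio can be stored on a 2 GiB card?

Uncompressed byte rate = 144,000 × 3 × 2 = 864,000 bytes/s.
Capacity = 2 × 1,073,741,824 = 2,147,483,648 bytes.
2,147,483,648 / 864,000 ≈ 2485.51 s → 41 minutes.

41 minutes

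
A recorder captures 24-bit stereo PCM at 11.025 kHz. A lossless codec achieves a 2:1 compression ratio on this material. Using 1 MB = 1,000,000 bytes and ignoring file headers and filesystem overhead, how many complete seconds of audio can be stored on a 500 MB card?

Uncompressed byte rate = 11,025 × 3 × 2 = 66,150 bytes/s.
After 2:1 compression, effective rate ≈ 33075 bytes/s.
Capacity = 500 × 1,000,000 = 500,000,000 bytes.
500,000,000 / effective rate ≈ 15117.16 s → 15,117 seconds.

15,117 seconds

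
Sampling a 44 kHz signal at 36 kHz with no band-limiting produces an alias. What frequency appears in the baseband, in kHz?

8 kHz

Nyquist = 36,000/2 = 18,000 Hz; 44,000 Hz exceeds it.
Alias = |44,000 − 1×36,000| = |44,000 − 36,000| = 8,000 Hz = 8 kHz.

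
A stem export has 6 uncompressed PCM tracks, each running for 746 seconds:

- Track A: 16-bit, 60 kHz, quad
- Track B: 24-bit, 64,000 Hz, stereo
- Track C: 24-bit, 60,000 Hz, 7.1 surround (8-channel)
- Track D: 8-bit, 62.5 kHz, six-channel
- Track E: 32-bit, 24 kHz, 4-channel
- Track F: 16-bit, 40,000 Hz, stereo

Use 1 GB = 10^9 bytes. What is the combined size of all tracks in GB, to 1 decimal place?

Track A: 60,000 × 746 × 2 × 4 = 358,080,000 bytes.
Track B: 64,000 × 746 × 3 × 2 = 286,464,000 bytes.
Track C: 60,000 × 746 × 3 × 8 = 1,074,240,000 bytes.
Track D: 62,500 × 746 × 1 × 6 = 279,750,000 bytes.
Track E: 24,000 × 746 × 4 × 4 = 286,464,000 bytes.
Track F: 40,000 × 746 × 2 × 2 = 119,360,000 bytes.
Total = 2,404,358,000 bytes = 2.4 GB.

2.4 GB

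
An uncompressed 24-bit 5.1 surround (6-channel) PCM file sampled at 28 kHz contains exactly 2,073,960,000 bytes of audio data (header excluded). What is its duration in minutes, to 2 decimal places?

Byte rate = 28,000 × 3 × 6 = 504,000 bytes/s.
Duration = 2,073,960,000 / 504,000 = 4,115 s.
4,115 s / 60 = 68.58 minutes.

68.58 minutes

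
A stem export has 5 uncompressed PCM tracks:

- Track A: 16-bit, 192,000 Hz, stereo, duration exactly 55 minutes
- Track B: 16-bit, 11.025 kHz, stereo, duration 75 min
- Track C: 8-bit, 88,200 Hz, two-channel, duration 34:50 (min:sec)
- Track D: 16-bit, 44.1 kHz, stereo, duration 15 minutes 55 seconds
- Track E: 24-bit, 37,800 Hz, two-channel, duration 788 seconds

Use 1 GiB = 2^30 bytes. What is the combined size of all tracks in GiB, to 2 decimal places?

3.21 GiB

Track A: exactly 55 minutes = 3,300 s; 192,000 × 3,300 × 2 × 2 = 2,534,400,000 bytes.
Track B: 75 min = 4,500 s; 11,025 × 4,500 × 2 × 2 = 198,450,000 bytes.
Track C: 34:50 (min:sec) = 2,090 s; 88,200 × 2,090 × 1 × 2 = 368,676,000 bytes.
Track D: 15 minutes 55 seconds = 955 s; 44,100 × 955 × 2 × 2 = 168,462,000 bytes.
Track E: 37,800 × 788 × 3 × 2 = 178,718,400 bytes.
Total = 3,448,706,400 bytes = 3.21 GiB.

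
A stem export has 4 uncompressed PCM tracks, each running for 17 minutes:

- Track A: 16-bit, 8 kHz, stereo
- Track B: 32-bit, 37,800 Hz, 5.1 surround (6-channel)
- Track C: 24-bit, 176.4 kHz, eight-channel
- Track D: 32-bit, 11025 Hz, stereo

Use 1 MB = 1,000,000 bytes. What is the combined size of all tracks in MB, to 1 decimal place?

17 minutes = 1,020 s.
Track A: 8,000 × 1,020 × 2 × 2 = 32,640,000 bytes.
Track B: 37,800 × 1,020 × 4 × 6 = 925,344,000 bytes.
Track C: 176,400 × 1,020 × 3 × 8 = 4,318,272,000 bytes.
Track D: 11,025 × 1,020 × 4 × 2 = 89,964,000 bytes.
Total = 5,366,220,000 bytes = 5366.2 MB.

5366.2 MB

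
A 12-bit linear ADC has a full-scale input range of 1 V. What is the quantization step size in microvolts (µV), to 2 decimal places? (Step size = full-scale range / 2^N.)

244.14 µV

1 V / 2^12 = 1 / 4,096 V = 244.14 µV.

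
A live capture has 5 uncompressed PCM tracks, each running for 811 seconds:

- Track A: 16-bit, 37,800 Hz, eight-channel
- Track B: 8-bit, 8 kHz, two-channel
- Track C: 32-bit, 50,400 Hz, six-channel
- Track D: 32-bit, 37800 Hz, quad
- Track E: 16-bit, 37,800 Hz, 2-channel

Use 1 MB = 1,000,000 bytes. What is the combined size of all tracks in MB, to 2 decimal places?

Track A: 37,800 × 811 × 2 × 8 = 490,492,800 bytes.
Track B: 8,000 × 811 × 1 × 2 = 12,976,000 bytes.
Track C: 50,400 × 811 × 4 × 6 = 980,985,600 bytes.
Track D: 37,800 × 811 × 4 × 4 = 490,492,800 bytes.
Track E: 37,800 × 811 × 2 × 2 = 122,623,200 bytes.
Total = 2,097,570,400 bytes = 2097.57 MB.

2097.57 MB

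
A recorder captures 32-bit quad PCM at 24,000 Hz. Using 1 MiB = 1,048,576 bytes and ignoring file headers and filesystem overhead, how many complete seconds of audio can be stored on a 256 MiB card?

699 seconds

Uncompressed byte rate = 24,000 × 4 × 4 = 384,000 bytes/s.
Capacity = 256 × 1,048,576 = 268,435,456 bytes.
268,435,456 / 384,000 ≈ 699.05 s → 699 seconds.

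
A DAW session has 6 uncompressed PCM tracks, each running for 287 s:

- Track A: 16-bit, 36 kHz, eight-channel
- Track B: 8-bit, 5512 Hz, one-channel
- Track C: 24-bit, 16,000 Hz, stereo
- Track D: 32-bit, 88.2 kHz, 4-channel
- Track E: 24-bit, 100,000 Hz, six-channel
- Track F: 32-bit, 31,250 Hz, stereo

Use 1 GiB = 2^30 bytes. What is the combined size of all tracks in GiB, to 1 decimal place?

Track A: 36,000 × 287 × 2 × 8 = 165,312,000 bytes.
Track B: 5,512 × 287 × 1 × 1 = 1,581,944 bytes.
Track C: 16,000 × 287 × 3 × 2 = 27,552,000 bytes.
Track D: 88,200 × 287 × 4 × 4 = 405,014,400 bytes.
Track E: 100,000 × 287 × 3 × 6 = 516,600,000 bytes.
Track F: 31,250 × 287 × 4 × 2 = 71,750,000 bytes.
Total = 1,187,810,344 bytes = 1.1 GiB.

1.1 GiB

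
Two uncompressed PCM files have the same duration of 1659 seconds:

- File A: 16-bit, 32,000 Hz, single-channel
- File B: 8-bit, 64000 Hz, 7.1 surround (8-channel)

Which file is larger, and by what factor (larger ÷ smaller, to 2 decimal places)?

File A: 32,000 × 2 × 1 = 64,000 bytes/s.
File B: 64,000 × 1 × 8 = 512,000 bytes/s.
File B is larger; ratio = 849,408,000 / 106,176,000 = 8.00.

File B, by a factor of 8.00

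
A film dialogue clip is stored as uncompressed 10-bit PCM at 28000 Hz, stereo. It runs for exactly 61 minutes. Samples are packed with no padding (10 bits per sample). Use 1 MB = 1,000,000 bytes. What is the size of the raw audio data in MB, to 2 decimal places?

256.20 MB

Duration = exactly 61 minutes = 3,660 s.
Bits = 28,000 × 3,660 × 10 × 2 = 2,049,600,000 bits = 256,200,000 bytes.
256,200,000 / 1,000,000 = 256.20 MB.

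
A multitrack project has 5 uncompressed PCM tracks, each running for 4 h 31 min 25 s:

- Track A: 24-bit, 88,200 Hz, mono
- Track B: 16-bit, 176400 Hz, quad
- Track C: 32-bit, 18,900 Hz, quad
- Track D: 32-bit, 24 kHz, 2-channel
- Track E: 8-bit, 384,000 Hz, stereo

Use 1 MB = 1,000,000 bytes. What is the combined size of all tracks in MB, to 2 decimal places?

4 h 31 min 25 s = 16,285 s.
Track A: 88,200 × 16,285 × 3 × 1 = 4,309,011,000 bytes.
Track B: 176,400 × 16,285 × 2 × 4 = 22,981,392,000 bytes.
Track C: 18,900 × 16,285 × 4 × 4 = 4,924,584,000 bytes.
Track D: 24,000 × 16,285 × 4 × 2 = 3,126,720,000 bytes.
Track E: 384,000 × 16,285 × 1 × 2 = 12,506,880,000 bytes.
Total = 47,848,587,000 bytes = 47848.59 MB.

47848.59 MB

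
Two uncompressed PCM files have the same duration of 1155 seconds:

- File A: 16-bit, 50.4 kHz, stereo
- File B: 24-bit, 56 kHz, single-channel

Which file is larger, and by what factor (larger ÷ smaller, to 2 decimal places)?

File A: 50,400 × 2 × 2 = 201,600 bytes/s.
File B: 56,000 × 3 × 1 = 168,000 bytes/s.
File A is larger; ratio = 232,848,000 / 194,040,000 = 1.20.

File A, by a factor of 1.20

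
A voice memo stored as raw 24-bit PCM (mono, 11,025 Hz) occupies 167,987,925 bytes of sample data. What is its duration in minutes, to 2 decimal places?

84.65 minutes

Byte rate = 11,025 × 3 × 1 = 33,075 bytes/s.
Duration = 167,987,925 / 33,075 = 5,079 s.
5,079 s / 60 = 84.65 minutes.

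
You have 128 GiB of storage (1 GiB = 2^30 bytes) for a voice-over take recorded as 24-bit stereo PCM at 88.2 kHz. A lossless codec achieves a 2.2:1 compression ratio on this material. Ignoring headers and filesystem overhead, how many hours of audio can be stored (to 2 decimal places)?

158.71 hours

Uncompressed byte rate = 88,200 × 3 × 2 = 529,200 bytes/s.
After 2.2:1 compression, effective rate ≈ 240545.45 bytes/s.
Capacity = 128 × 1,073,741,824 = 137,438,953,472 bytes.
137,438,953,472 / effective rate ≈ 571363.75 s → 158.71 hours.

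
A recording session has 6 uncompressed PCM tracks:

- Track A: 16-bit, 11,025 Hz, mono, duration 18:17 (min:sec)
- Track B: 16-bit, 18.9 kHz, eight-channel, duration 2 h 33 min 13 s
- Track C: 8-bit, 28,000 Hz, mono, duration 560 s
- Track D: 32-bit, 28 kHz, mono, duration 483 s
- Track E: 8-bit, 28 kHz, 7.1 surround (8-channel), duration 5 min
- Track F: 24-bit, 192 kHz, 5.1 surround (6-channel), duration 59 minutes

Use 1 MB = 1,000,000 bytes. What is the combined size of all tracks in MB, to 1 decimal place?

15175.4 MB

Track A: 18:17 (min:sec) = 1,097 s; 11,025 × 1,097 × 2 × 1 = 24,188,850 bytes.
Track B: 2 h 33 min 13 s = 9,193 s; 18,900 × 9,193 × 2 × 8 = 2,779,963,200 bytes.
Track C: 28,000 × 560 × 1 × 1 = 15,680,000 bytes.
Track D: 28,000 × 483 × 4 × 1 = 54,096,000 bytes.
Track E: 5 min = 300 s; 28,000 × 300 × 1 × 8 = 67,200,000 bytes.
Track F: 59 minutes = 3,540 s; 192,000 × 3,540 × 3 × 6 = 12,234,240,000 bytes.
Total = 15,175,368,050 bytes = 15175.4 MB.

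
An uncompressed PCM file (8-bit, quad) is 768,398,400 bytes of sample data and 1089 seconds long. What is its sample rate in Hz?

Bytes = sample_rate × seconds × bytes_per_sample × channels.
sample_rate = 768,398,400 / (1,089 × 1 × 4) = 768,398,400 / 4,356 = 176,400 Hz.

176,400 Hz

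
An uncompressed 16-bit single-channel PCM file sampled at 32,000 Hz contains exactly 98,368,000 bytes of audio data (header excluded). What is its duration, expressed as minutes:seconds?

Byte rate = 32,000 × 2 × 1 = 64,000 bytes/s.
Duration = 98,368,000 / 64,000 = 1,537 s.
1,537 s = 25:37.

25:37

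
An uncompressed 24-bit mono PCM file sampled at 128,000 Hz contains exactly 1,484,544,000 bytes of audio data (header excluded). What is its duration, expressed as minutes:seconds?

64:26

Byte rate = 128,000 × 3 × 1 = 384,000 bytes/s.
Duration = 1,484,544,000 / 384,000 = 3,866 s.
3,866 s = 64:26.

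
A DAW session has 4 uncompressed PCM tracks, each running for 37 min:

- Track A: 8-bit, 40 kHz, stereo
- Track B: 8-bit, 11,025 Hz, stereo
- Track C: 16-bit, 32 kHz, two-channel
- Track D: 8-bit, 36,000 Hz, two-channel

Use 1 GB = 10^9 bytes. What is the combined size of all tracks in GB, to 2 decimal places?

0.67 GB

37 min = 2,220 s.
Track A: 40,000 × 2,220 × 1 × 2 = 177,600,000 bytes.
Track B: 11,025 × 2,220 × 1 × 2 = 48,951,000 bytes.
Track C: 32,000 × 2,220 × 2 × 2 = 284,160,000 bytes.
Track D: 36,000 × 2,220 × 1 × 2 = 159,840,000 bytes.
Total = 670,551,000 bytes = 0.67 GB.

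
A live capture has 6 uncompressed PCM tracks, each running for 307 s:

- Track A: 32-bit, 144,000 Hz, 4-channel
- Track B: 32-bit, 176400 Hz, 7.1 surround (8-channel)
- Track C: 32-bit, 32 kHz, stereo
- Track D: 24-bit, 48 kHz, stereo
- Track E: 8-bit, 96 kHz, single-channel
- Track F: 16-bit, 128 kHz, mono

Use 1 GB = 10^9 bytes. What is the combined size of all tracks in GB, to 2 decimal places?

2.72 GB

Track A: 144,000 × 307 × 4 × 4 = 707,328,000 bytes.
Track B: 176,400 × 307 × 4 × 8 = 1,732,953,600 bytes.
Track C: 32,000 × 307 × 4 × 2 = 78,592,000 bytes.
Track D: 48,000 × 307 × 3 × 2 = 88,416,000 bytes.
Track E: 96,000 × 307 × 1 × 1 = 29,472,000 bytes.
Track F: 128,000 × 307 × 2 × 1 = 78,592,000 bytes.
Total = 2,715,353,600 bytes = 2.72 GB.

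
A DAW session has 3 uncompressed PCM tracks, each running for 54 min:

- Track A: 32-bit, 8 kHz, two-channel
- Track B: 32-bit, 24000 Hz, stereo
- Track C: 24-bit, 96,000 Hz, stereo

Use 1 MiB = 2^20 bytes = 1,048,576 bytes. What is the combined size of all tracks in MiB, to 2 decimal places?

2570.80 MiB

54 min = 3,240 s.
Track A: 8,000 × 3,240 × 4 × 2 = 207,360,000 bytes.
Track B: 24,000 × 3,240 × 4 × 2 = 622,080,000 bytes.
Track C: 96,000 × 3,240 × 3 × 2 = 1,866,240,000 bytes.
Total = 2,695,680,000 bytes = 2570.80 MiB.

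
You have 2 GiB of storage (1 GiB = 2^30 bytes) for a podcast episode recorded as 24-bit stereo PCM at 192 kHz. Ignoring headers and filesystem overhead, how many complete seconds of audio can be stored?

Uncompressed byte rate = 192,000 × 3 × 2 = 1,152,000 bytes/s.
Capacity = 2 × 1,073,741,824 = 2,147,483,648 bytes.
2,147,483,648 / 1,152,000 ≈ 1864.14 s → 1,864 seconds.

1,864 seconds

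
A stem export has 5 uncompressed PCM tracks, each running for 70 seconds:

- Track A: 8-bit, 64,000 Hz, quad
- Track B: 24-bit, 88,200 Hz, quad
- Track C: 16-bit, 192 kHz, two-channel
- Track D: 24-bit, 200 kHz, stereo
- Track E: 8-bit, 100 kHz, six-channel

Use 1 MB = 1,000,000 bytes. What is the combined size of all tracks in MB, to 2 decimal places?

271.77 MB

Track A: 64,000 × 70 × 1 × 4 = 17,920,000 bytes.
Track B: 88,200 × 70 × 3 × 4 = 74,088,000 bytes.
Track C: 192,000 × 70 × 2 × 2 = 53,760,000 bytes.
Track D: 200,000 × 70 × 3 × 2 = 84,000,000 bytes.
Track E: 100,000 × 70 × 1 × 6 = 42,000,000 bytes.
Total = 271,768,000 bytes = 271.77 MB.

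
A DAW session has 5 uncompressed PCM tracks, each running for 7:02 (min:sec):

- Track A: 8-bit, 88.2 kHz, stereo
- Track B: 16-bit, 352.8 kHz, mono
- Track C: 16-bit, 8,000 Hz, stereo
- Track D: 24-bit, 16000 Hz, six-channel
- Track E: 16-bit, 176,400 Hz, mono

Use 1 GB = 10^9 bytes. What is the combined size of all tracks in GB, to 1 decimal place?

7:02 (min:sec) = 422 s.
Track A: 88,200 × 422 × 1 × 2 = 74,440,800 bytes.
Track B: 352,800 × 422 × 2 × 1 = 297,763,200 bytes.
Track C: 8,000 × 422 × 2 × 2 = 13,504,000 bytes.
Track D: 16,000 × 422 × 3 × 6 = 121,536,000 bytes.
Track E: 176,400 × 422 × 2 × 1 = 148,881,600 bytes.
Total = 656,125,600 bytes = 0.7 GB.

0.7 GB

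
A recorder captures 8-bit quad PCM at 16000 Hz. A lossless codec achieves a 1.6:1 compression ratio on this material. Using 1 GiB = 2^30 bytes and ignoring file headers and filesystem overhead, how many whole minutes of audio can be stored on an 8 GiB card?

3,579 minutes

Uncompressed byte rate = 16,000 × 1 × 4 = 64,000 bytes/s.
After 1.6:1 compression, effective rate ≈ 40000 bytes/s.
Capacity = 8 × 1,073,741,824 = 8,589,934,592 bytes.
8,589,934,592 / effective rate ≈ 214748.36 s → 3,579 minutes.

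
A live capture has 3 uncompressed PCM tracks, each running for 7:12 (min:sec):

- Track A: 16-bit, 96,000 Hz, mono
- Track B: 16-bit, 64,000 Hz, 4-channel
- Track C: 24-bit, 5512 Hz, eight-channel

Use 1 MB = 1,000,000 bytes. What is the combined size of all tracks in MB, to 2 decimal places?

361.28 MB

7:12 (min:sec) = 432 s.
Track A: 96,000 × 432 × 2 × 1 = 82,944,000 bytes.
Track B: 64,000 × 432 × 2 × 4 = 221,184,000 bytes.
Track C: 5,512 × 432 × 3 × 8 = 57,148,416 bytes.
Total = 361,276,416 bytes = 361.28 MB.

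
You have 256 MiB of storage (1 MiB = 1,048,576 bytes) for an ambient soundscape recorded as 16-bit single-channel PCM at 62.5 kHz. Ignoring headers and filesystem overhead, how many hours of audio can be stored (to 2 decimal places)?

Uncompressed byte rate = 62,500 × 2 × 1 = 125,000 bytes/s.
Capacity = 256 × 1,048,576 = 268,435,456 bytes.
268,435,456 / 125,000 ≈ 2147.48 s → 0.60 hours.

0.60 hours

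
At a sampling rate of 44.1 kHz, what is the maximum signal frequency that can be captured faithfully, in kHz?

Nyquist frequency = sample rate / 2 = 44,100 / 2 = 22.05 kHz.

22.05 kHz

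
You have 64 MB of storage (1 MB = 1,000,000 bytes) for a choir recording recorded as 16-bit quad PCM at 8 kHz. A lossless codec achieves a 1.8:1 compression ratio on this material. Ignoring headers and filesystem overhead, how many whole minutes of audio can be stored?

30 minutes

Uncompressed byte rate = 8,000 × 2 × 4 = 64,000 bytes/s.
After 1.8:1 compression, effective rate ≈ 35555.56 bytes/s.
Capacity = 64 × 1,000,000 = 64,000,000 bytes.
64,000,000 / effective rate ≈ 1800 s → 30 minutes.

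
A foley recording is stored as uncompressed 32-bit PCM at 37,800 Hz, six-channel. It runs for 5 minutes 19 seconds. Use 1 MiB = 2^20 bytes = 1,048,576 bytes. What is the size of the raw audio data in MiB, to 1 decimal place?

Duration = 5 minutes 19 seconds = 319 s.
Bytes = 37,800 samples/s × 319 s × 4 bytes/sample × 6 ch = 289,396,800 bytes.
289,396,800 / 1,048,576 = 276.0 MiB.

276.0 MiB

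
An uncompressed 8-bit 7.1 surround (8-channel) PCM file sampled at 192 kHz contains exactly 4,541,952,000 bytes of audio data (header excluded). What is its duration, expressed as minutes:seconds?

49:17

Byte rate = 192,000 × 1 × 8 = 1,536,000 bytes/s.
Duration = 4,541,952,000 / 1,536,000 = 2,957 s.
2,957 s = 49:17.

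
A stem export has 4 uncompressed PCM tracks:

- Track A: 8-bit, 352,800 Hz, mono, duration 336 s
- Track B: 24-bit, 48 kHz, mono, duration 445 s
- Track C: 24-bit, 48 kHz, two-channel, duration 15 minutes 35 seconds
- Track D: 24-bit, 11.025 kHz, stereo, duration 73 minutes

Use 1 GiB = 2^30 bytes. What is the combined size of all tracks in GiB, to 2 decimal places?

Track A: 352,800 × 336 × 1 × 1 = 118,540,800 bytes.
Track B: 48,000 × 445 × 3 × 1 = 64,080,000 bytes.
Track C: 15 minutes 35 seconds = 935 s; 48,000 × 935 × 3 × 2 = 269,280,000 bytes.
Track D: 73 minutes = 4,380 s; 11,025 × 4,380 × 3 × 2 = 289,737,000 bytes.
Total = 741,637,800 bytes = 0.69 GiB.

0.69 GiB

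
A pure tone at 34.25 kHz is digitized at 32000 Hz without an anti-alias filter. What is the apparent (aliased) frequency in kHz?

Nyquist = 32,000/2 = 16,000 Hz; 34,250 Hz exceeds it.
Alias = |34,250 − 1×32,000| = |34,250 − 32,000| = 2,250 Hz = 2.25 kHz.

2.25 kHz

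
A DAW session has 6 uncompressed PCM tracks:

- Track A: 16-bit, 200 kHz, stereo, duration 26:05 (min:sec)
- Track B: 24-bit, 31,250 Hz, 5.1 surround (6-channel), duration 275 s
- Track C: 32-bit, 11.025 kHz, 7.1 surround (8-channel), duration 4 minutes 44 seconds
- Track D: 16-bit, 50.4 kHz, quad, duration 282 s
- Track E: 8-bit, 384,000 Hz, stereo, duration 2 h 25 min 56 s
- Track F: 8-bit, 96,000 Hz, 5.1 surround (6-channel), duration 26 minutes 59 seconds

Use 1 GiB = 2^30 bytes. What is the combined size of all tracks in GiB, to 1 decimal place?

Track A: 26:05 (min:sec) = 1,565 s; 200,000 × 1,565 × 2 × 2 = 1,252,000,000 bytes.
Track B: 31,250 × 275 × 3 × 6 = 154,687,500 bytes.
Track C: 4 minutes 44 seconds = 284 s; 11,025 × 284 × 4 × 8 = 100,195,200 bytes.
Track D: 50,400 × 282 × 2 × 4 = 113,702,400 bytes.
Track E: 2 h 25 min 56 s = 8,756 s; 384,000 × 8,756 × 1 × 2 = 6,724,608,000 bytes.
Track F: 26 minutes 59 seconds = 1,619 s; 96,000 × 1,619 × 1 × 6 = 932,544,000 bytes.
Total = 9,277,737,100 bytes = 8.6 GiB.

8.6 GiB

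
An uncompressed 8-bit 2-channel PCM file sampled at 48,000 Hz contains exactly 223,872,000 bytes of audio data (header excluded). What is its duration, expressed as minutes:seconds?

Byte rate = 48,000 × 1 × 2 = 96,000 bytes/s.
Duration = 223,872,000 / 96,000 = 2,332 s.
2,332 s = 38:52.

38:52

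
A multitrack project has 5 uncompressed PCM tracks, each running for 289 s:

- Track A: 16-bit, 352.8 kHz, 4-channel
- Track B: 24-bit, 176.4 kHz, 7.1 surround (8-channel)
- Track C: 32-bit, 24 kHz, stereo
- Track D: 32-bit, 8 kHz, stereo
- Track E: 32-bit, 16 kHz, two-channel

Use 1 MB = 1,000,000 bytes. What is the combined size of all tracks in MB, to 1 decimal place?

Track A: 352,800 × 289 × 2 × 4 = 815,673,600 bytes.
Track B: 176,400 × 289 × 3 × 8 = 1,223,510,400 bytes.
Track C: 24,000 × 289 × 4 × 2 = 55,488,000 bytes.
Track D: 8,000 × 289 × 4 × 2 = 18,496,000 bytes.
Track E: 16,000 × 289 × 4 × 2 = 36,992,000 bytes.
Total = 2,150,160,000 bytes = 2150.2 MB.

2150.2 MB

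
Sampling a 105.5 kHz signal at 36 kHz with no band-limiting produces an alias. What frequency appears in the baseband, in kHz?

Nyquist = 36,000/2 = 18,000 Hz; 105,500 Hz exceeds it.
Alias = |105,500 − 3×36,000| = |105,500 − 108,000| = 2,500 Hz = 2.5 kHz.

2.5 kHz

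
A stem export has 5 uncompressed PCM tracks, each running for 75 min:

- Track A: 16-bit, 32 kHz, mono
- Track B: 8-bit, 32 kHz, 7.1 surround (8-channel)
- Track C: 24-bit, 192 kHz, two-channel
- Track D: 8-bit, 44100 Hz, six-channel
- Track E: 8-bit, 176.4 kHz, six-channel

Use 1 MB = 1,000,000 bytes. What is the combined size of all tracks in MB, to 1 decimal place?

75 min = 4,500 s.
Track A: 32,000 × 4,500 × 2 × 1 = 288,000,000 bytes.
Track B: 32,000 × 4,500 × 1 × 8 = 1,152,000,000 bytes.
Track C: 192,000 × 4,500 × 3 × 2 = 5,184,000,000 bytes.
Track D: 44,100 × 4,500 × 1 × 6 = 1,190,700,000 bytes.
Track E: 176,400 × 4,500 × 1 × 6 = 4,762,800,000 bytes.
Total = 12,577,500,000 bytes = 12577.5 MB.

12577.5 MB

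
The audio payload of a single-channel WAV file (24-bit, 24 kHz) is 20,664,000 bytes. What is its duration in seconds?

287 seconds

Byte rate = 24,000 × 3 × 1 = 72,000 bytes/s.
Duration = 20,664,000 / 72,000 = 287 s.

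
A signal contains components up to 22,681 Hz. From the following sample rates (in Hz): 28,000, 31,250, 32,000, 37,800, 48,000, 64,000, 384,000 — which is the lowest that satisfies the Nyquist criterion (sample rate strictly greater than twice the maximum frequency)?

Need sample rate > 2 × 22,681 = 45,362 Hz.
Lowest listed rate above 45,362 Hz is 48,000 Hz.

48,000 Hz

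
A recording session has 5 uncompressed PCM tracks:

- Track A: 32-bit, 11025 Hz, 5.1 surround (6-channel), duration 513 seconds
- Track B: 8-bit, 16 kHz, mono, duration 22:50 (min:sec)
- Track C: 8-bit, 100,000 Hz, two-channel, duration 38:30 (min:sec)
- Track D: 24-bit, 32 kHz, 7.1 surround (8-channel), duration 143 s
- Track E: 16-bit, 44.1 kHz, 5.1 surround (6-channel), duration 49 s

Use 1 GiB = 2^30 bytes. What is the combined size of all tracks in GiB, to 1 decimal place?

Track A: 11,025 × 513 × 4 × 6 = 135,739,800 bytes.
Track B: 22:50 (min:sec) = 1,370 s; 16,000 × 1,370 × 1 × 1 = 21,920,000 bytes.
Track C: 38:30 (min:sec) = 2,310 s; 100,000 × 2,310 × 1 × 2 = 462,000,000 bytes.
Track D: 32,000 × 143 × 3 × 8 = 109,824,000 bytes.
Track E: 44,100 × 49 × 2 × 6 = 25,930,800 bytes.
Total = 755,414,600 bytes = 0.7 GiB.

0.7 GiB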